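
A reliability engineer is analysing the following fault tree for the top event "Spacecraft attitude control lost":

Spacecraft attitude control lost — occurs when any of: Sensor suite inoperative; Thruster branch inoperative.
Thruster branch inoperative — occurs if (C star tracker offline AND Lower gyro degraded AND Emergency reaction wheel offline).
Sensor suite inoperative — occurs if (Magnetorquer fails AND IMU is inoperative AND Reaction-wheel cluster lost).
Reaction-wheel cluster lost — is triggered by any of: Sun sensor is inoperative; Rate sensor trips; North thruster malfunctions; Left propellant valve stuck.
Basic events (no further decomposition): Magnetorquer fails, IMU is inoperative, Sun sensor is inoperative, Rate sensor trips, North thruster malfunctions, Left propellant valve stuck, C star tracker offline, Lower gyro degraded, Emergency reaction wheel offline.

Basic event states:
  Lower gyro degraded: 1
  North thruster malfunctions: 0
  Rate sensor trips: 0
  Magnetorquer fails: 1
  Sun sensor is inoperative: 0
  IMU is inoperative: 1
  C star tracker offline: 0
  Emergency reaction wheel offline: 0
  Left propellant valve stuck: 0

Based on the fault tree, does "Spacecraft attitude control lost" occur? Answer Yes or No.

Reaction-wheel cluster lost [OR]: Sun sensor is inoperative=not, Rate sensor trips=not, North thruster malfunctions=not, Left propellant valve stuck=not → no input occurs → does not occur.
Sensor suite inoperative [AND]: Magnetorquer fails=occurs, IMU is inoperative=occurs, Reaction-wheel cluster lost=not → not all inputs occur → does not occur.
Thruster branch inoperative [AND]: C star tracker offline=not, Lower gyro degraded=occurs, Emergency reaction wheel offline=not → not all inputs occur → does not occur.
Spacecraft attitude control lost [OR]: Sensor suite inoperative=not, Thruster branch inoperative=not → no input occurs → does not occur.

No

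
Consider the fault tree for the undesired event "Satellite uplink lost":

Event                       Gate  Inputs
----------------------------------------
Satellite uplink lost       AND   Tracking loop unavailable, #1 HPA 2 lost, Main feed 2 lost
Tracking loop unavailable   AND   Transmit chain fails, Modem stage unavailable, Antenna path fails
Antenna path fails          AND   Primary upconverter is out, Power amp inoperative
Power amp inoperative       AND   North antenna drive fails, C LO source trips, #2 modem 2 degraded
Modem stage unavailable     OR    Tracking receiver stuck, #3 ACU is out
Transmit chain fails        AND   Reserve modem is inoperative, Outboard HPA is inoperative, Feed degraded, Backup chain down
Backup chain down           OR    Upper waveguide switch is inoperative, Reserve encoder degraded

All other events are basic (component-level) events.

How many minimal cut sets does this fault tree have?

Backup chain down [OR]: union of children's cut sets → 2 cut set(s).
Transmit chain fails [AND]: one cut set from each child combined → 1 × 1 × 1 × 2 = 2 cut set(s).
Modem stage unavailable [OR]: union of children's cut sets → 2 cut set(s).
Power amp inoperative [AND]: one cut set from each child combined → 1 × 1 × 1 = 1 cut set(s).
Antenna path fails [AND]: one cut set from each child combined → 1 × 1 = 1 cut set(s).
Tracking loop unavailable [AND]: one cut set from each child combined → 2 × 2 × 1 = 4 cut set(s).
Satellite uplink lost [AND]: one cut set from each child combined → 4 × 1 × 1 = 4 cut set(s).
Minimal cut sets: {#1 HPA 2 lost, #2 modem 2 degraded, C LO source trips, Feed degraded, Main feed 2 lost, North antenna drive fails, Outboard HPA is inoperative, Primary upconverter is out, Reserve modem is inoperative, Tracking receiver stuck, Upper waveguide switch is inoperative}; {#1 HPA 2 lost, #2 modem 2 degraded, #3 ACU is out, C LO source trips, Feed degraded, Main feed 2 lost, North antenna drive fails, Outboard HPA is inoperative, Primary upconverter is out, Reserve modem is inoperative, Upper waveguide switch is inoperative}; {#1 HPA 2 lost, #2 modem 2 degraded, C LO source trips, Feed degraded, Main feed 2 lost, North antenna drive fails, Outboard HPA is inoperative, Primary upconverter is out, Reserve encoder degraded, Reserve modem is inoperative, Tracking receiver stuck}; {#1 HPA 2 lost, #2 modem 2 degraded, #3 ACU is out, C LO source trips, Feed degraded, Main feed 2 lost, North antenna drive fails, Outboard HPA is inoperative, Primary upconverter is out, Reserve encoder degraded, Reserve modem is inoperative}.

4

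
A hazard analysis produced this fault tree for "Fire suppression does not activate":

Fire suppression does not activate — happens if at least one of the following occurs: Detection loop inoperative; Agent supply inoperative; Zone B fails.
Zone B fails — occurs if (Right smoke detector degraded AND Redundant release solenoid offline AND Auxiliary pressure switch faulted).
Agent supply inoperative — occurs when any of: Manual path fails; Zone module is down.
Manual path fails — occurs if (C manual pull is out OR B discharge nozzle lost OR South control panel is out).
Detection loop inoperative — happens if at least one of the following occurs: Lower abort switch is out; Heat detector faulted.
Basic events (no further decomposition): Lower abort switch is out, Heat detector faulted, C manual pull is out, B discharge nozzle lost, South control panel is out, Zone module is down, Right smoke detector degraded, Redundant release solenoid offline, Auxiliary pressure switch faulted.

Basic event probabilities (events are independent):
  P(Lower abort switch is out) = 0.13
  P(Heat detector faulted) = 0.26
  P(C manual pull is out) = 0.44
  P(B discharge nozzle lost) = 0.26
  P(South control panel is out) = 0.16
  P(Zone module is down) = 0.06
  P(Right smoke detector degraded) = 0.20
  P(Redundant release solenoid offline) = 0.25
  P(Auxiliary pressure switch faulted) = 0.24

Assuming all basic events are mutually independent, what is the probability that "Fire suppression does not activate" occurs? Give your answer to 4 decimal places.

0.7919

P(Detection loop inoperative) [OR] = 1 − (1−0.13) × (1−0.26) = 0.356200
P(Manual path fails) [OR] = 1 − (1−0.44) × (1−0.26) × (1−0.16) = 0.651904
P(Agent supply inoperative) [OR] = 1 − (1−0.651904) × (1−0.06) = 0.672790
P(Zone B fails) [AND] = 0.20 × 0.25 × 0.24 = 0.012000
P(Fire suppression does not activate) [OR] = 1 − (1−0.356200) × (1−0.672790) × (1−0.012000) = 0.791870
Rounded to 4 decimal places: P(Fire suppression does not activate) ≈ 0.7919.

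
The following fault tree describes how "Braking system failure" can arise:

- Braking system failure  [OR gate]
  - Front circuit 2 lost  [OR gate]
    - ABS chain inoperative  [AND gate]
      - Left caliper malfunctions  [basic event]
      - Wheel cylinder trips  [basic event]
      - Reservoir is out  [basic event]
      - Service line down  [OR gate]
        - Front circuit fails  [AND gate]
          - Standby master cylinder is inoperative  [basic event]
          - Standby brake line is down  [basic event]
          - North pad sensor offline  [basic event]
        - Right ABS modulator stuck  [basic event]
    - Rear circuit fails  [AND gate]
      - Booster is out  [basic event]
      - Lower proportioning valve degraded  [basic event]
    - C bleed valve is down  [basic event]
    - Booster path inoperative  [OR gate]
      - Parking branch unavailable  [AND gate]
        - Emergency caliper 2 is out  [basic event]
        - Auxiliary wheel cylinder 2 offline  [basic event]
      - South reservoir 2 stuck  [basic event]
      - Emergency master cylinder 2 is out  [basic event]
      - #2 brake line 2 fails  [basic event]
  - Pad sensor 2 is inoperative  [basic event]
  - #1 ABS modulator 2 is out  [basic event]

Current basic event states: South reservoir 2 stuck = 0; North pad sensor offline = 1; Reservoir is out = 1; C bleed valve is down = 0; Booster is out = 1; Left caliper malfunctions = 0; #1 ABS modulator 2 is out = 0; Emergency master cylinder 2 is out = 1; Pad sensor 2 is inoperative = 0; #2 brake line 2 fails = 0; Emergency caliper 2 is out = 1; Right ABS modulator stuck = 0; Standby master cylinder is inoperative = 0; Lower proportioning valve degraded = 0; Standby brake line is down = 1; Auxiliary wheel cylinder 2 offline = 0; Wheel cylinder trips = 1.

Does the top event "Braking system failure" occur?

Front circuit fails [AND]: Standby master cylinder is inoperative=not, Standby brake line is down=occurs, North pad sensor offline=occurs → not all inputs occur → does not occur.
Service line down [OR]: Front circuit fails=not, Right ABS modulator stuck=not → no input occurs → does not occur.
ABS chain inoperative [AND]: Left caliper malfunctions=not, Wheel cylinder trips=occurs, Reservoir is out=occurs, Service line down=not → not all inputs occur → does not occur.
Rear circuit fails [AND]: Booster is out=occurs, Lower proportioning valve degraded=not → not all inputs occur → does not occur.
Parking branch unavailable [AND]: Emergency caliper 2 is out=occurs, Auxiliary wheel cylinder 2 offline=not → not all inputs occur → does not occur.
Booster path inoperative [OR]: Parking branch unavailable=not, South reservoir 2 stuck=not, Emergency master cylinder 2 is out=occurs, #2 brake line 2 fails=not → at least one input occurs → occurs.
Front circuit 2 lost [OR]: ABS chain inoperative=not, Rear circuit fails=not, C bleed valve is down=not, Booster path inoperative=occurs → at least one input occurs → occurs.
Braking system failure [OR]: Front circuit 2 lost=occurs, Pad sensor 2 is inoperative=not, #1 ABS modulator 2 is out=not → at least one input occurs → occurs.

Yes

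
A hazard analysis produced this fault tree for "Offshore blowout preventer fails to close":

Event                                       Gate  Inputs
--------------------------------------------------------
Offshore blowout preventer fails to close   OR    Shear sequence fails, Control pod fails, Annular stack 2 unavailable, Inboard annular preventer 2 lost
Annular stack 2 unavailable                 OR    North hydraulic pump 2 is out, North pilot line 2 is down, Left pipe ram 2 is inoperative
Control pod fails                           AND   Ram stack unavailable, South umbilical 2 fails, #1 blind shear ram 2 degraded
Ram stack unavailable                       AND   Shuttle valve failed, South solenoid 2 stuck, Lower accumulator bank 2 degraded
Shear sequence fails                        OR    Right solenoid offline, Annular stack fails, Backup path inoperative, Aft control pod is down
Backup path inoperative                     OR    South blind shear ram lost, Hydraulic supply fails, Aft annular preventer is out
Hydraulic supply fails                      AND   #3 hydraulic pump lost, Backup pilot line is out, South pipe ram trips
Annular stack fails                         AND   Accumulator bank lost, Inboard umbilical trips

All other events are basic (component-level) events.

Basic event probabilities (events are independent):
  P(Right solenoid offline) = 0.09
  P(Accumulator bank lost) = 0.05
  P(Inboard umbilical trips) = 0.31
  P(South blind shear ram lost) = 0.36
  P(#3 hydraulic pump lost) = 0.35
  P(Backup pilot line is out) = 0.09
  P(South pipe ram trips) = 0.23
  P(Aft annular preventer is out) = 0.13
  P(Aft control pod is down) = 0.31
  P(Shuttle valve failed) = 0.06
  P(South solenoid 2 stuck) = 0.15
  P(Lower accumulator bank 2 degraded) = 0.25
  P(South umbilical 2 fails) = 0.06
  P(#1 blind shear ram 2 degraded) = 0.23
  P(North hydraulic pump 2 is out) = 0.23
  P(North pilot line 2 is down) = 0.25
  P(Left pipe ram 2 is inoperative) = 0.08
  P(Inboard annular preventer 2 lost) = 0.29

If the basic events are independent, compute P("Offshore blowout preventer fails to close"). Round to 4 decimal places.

P(Annular stack fails) [AND] = 0.05 × 0.31 = 0.015500
P(Hydraulic supply fails) [AND] = 0.35 × 0.09 × 0.23 = 0.007245
P(Backup path inoperative) [OR] = 1 − (1−0.36) × (1−0.007245) × (1−0.13) = 0.447234
P(Shear sequence fails) [OR] = 1 − (1−0.09) × (1−0.015500) × (1−0.447234) × (1−0.31) = 0.658298
P(Ram stack unavailable) [AND] = 0.06 × 0.15 × 0.25 = 0.002250
P(Control pod fails) [AND] = 0.002250 × 0.06 × 0.23 = 0.000031
P(Annular stack 2 unavailable) [OR] = 1 − (1−0.23) × (1−0.25) × (1−0.08) = 0.468700
P(Offshore blowout preventer fails to close) [OR] = 1 − (1−0.658298) × (1−0.000031) × (1−0.468700) × (1−0.29) = 0.871106
Rounded to 4 decimal places: P(Offshore blowout preventer fails to close) ≈ 0.8711.

0.8711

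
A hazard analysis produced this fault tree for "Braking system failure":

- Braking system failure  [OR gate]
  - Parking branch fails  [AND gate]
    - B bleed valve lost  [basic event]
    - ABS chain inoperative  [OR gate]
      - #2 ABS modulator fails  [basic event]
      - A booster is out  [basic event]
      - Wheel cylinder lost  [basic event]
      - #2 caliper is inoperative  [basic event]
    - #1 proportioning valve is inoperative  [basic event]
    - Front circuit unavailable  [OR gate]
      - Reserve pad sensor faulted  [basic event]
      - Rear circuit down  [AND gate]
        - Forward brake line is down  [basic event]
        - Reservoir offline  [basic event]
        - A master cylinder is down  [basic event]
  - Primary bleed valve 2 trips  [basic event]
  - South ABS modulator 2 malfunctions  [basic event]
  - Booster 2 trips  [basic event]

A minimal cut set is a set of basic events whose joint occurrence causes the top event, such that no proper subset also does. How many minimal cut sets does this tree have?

ABS chain inoperative [OR]: union of children's cut sets → 4 cut set(s).
Rear circuit down [AND]: one cut set from each child combined → 1 × 1 × 1 = 1 cut set(s).
Front circuit unavailable [OR]: union of children's cut sets → 2 cut set(s).
Parking branch fails [AND]: one cut set from each child combined → 1 × 4 × 1 × 2 = 8 cut set(s).
Braking system failure [OR]: union of children's cut sets → 11 cut set(s).

11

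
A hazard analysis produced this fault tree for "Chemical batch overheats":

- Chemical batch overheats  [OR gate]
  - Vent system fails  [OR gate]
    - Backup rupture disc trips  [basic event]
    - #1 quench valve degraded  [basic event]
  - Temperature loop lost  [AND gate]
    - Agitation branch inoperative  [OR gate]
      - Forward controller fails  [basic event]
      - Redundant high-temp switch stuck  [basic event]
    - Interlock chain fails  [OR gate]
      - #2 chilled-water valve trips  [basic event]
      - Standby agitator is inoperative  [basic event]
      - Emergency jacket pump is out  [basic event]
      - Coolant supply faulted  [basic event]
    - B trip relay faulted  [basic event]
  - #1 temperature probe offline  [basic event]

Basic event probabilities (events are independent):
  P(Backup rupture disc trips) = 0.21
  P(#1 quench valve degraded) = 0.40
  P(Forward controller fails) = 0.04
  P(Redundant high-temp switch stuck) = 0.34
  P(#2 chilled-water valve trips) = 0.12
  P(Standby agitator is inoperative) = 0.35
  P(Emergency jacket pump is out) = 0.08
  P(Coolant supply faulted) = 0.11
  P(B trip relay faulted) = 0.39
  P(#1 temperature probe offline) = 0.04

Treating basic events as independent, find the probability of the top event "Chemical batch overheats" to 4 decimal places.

P(Vent system fails) [OR] = 1 − (1−0.21) × (1−0.40) = 0.526000
P(Agitation branch inoperative) [OR] = 1 − (1−0.04) × (1−0.34) = 0.366400
P(Interlock chain fails) [OR] = 1 − (1−0.12) × (1−0.35) × (1−0.08) × (1−0.11) = 0.531646
P(Temperature loop lost) [AND] = 0.366400 × 0.531646 × 0.39 = 0.075970
P(Chemical batch overheats) [OR] = 1 − (1−0.526000) × (1−0.075970) × (1−0.04) = 0.579529
Rounded to 4 decimal places: P(Chemical batch overheats) ≈ 0.5795.

0.5795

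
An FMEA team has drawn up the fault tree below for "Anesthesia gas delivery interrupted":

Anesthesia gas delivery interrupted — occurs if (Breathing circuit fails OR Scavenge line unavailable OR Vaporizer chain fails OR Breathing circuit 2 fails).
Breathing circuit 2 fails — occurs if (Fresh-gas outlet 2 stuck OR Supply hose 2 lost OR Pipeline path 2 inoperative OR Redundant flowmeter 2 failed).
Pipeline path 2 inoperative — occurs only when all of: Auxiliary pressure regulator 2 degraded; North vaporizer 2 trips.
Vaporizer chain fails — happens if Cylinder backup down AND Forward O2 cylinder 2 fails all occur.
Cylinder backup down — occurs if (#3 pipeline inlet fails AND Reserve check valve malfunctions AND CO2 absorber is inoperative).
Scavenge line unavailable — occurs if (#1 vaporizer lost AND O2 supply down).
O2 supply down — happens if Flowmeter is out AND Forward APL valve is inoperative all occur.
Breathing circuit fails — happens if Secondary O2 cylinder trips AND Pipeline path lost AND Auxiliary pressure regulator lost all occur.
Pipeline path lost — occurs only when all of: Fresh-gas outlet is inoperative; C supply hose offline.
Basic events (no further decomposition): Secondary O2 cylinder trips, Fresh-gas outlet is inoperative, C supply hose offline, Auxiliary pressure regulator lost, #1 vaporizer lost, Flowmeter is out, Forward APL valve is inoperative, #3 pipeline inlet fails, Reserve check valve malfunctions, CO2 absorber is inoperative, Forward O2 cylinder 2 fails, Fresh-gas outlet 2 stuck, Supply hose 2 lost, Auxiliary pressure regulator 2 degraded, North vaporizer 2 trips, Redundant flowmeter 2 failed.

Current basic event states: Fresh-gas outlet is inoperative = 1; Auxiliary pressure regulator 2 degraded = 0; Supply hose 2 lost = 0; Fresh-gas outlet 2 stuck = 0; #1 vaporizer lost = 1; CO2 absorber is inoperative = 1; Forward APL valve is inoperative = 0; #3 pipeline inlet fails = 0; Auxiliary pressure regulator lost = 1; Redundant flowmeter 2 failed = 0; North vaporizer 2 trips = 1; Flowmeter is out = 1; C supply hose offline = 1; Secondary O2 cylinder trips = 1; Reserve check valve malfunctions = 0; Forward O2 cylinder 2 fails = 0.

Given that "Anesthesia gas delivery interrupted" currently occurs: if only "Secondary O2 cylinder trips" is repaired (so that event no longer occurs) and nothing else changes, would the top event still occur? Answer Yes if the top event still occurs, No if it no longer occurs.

Counterfactual: set "Secondary O2 cylinder trips" to not occurred.
Pipeline path lost [AND]: Fresh-gas outlet is inoperative=occurs, C supply hose offline=occurs → all inputs occur → occurs.
Breathing circuit fails [AND]: Secondary O2 cylinder trips=not, Pipeline path lost=occurs, Auxiliary pressure regulator lost=occurs → not all inputs occur → does not occur.
O2 supply down [AND]: Flowmeter is out=occurs, Forward APL valve is inoperative=not → not all inputs occur → does not occur.
Scavenge line unavailable [AND]: #1 vaporizer lost=occurs, O2 supply down=not → not all inputs occur → does not occur.
Cylinder backup down [AND]: #3 pipeline inlet fails=not, Reserve check valve malfunctions=not, CO2 absorber is inoperative=occurs → not all inputs occur → does not occur.
Vaporizer chain fails [AND]: Cylinder backup down=not, Forward O2 cylinder 2 fails=not → not all inputs occur → does not occur.
Pipeline path 2 inoperative [AND]: Auxiliary pressure regulator 2 degraded=not, North vaporizer 2 trips=occurs → not all inputs occur → does not occur.
Breathing circuit 2 fails [OR]: Fresh-gas outlet 2 stuck=not, Supply hose 2 lost=not, Pipeline path 2 inoperative=not, Redundant flowmeter 2 failed=not → no input occurs → does not occur.
Anesthesia gas delivery interrupted [OR]: Breathing circuit fails=not, Scavenge line unavailable=not, Vaporizer chain fails=not, Breathing circuit 2 fails=not → no input occurs → does not occur.

No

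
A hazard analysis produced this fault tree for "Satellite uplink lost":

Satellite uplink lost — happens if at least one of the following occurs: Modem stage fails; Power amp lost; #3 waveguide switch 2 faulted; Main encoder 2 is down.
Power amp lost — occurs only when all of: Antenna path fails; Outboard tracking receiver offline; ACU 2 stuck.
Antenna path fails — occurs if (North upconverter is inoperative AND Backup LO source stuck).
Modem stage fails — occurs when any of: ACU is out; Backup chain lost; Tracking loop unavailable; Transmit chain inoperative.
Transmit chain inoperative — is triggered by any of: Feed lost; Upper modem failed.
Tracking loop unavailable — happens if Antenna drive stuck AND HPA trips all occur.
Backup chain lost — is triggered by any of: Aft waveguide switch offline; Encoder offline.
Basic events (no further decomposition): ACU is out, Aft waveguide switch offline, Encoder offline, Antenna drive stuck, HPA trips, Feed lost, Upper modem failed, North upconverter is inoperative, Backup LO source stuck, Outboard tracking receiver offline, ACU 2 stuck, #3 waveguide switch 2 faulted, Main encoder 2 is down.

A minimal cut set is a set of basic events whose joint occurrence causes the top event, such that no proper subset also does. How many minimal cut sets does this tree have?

Backup chain lost [OR]: union of children's cut sets → 2 cut set(s).
Tracking loop unavailable [AND]: one cut set from each child combined → 1 × 1 = 1 cut set(s).
Transmit chain inoperative [OR]: union of children's cut sets → 2 cut set(s).
Modem stage fails [OR]: union of children's cut sets → 6 cut set(s).
Antenna path fails [AND]: one cut set from each child combined → 1 × 1 = 1 cut set(s).
Power amp lost [AND]: one cut set from each child combined → 1 × 1 × 1 = 1 cut set(s).
Satellite uplink lost [OR]: union of children's cut sets → 9 cut set(s).
Minimal cut sets: {ACU is out}; {Aft waveguide switch offline}; {Encoder offline}; {Antenna drive stuck, HPA trips}; {Feed lost}; {Upper modem failed}; {ACU 2 stuck, Backup LO source stuck, North upconverter is inoperative, Outboard tracking receiver offline}; {#3 waveguide switch 2 faulted}; {Main encoder 2 is down}.

9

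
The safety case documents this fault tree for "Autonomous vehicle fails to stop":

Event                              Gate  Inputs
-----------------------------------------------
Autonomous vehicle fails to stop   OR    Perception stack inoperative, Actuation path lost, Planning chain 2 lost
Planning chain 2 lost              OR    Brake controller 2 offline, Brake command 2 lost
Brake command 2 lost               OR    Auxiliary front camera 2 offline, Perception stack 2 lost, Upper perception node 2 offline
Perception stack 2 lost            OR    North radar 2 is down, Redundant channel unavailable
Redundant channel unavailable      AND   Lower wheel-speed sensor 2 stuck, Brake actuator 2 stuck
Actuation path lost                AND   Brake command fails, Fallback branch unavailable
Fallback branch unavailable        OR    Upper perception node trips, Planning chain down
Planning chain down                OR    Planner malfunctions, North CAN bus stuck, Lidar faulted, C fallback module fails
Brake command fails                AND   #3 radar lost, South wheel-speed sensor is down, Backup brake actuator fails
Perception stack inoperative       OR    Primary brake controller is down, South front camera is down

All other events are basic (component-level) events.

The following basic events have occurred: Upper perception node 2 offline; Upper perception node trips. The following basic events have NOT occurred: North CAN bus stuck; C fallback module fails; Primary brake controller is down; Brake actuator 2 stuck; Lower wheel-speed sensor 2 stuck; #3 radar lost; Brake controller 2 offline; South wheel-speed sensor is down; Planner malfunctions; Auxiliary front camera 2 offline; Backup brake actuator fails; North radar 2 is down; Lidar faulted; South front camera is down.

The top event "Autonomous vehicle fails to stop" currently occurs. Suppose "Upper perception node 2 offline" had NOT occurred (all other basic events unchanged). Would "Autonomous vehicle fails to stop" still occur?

Counterfactual: set "Upper perception node 2 offline" to not occurred.
Perception stack inoperative [OR]: Primary brake controller is down=not, South front camera is down=not → no input occurs → does not occur.
Brake command fails [AND]: #3 radar lost=not, South wheel-speed sensor is down=not, Backup brake actuator fails=not → not all inputs occur → does not occur.
Planning chain down [OR]: Planner malfunctions=not, North CAN bus stuck=not, Lidar faulted=not, C fallback module fails=not → no input occurs → does not occur.
Fallback branch unavailable [OR]: Upper perception node trips=occurs, Planning chain down=not → at least one input occurs → occurs.
Actuation path lost [AND]: Brake command fails=not, Fallback branch unavailable=occurs → not all inputs occur → does not occur.
Redundant channel unavailable [AND]: Lower wheel-speed sensor 2 stuck=not, Brake actuator 2 stuck=not → not all inputs occur → does not occur.
Perception stack 2 lost [OR]: North radar 2 is down=not, Redundant channel unavailable=not → no input occurs → does not occur.
Brake command 2 lost [OR]: Auxiliary front camera 2 offline=not, Perception stack 2 lost=not, Upper perception node 2 offline=not → no input occurs → does not occur.
Planning chain 2 lost [OR]: Brake controller 2 offline=not, Brake command 2 lost=not → no input occurs → does not occur.
Autonomous vehicle fails to stop [OR]: Perception stack inoperative=not, Actuation path lost=not, Planning chain 2 lost=not → no input occurs → does not occur.

No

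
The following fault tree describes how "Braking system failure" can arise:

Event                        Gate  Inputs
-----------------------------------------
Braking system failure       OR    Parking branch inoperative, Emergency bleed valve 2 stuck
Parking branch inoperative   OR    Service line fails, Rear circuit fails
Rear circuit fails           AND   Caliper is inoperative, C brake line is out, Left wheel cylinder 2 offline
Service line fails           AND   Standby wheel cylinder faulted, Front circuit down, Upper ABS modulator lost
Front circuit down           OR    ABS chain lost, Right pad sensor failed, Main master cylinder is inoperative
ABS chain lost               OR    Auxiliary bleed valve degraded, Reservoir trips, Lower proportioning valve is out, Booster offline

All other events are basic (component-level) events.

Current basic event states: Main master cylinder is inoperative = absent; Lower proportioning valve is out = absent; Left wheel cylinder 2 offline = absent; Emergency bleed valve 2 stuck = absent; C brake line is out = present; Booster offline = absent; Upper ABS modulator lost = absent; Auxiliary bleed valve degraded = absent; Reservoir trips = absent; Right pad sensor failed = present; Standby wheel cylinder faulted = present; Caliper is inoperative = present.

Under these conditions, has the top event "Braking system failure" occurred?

ABS chain lost [OR]: Auxiliary bleed valve degraded=not, Reservoir trips=not, Lower proportioning valve is out=not, Booster offline=not → no input occurs → does not occur.
Front circuit down [OR]: ABS chain lost=not, Right pad sensor failed=occurs, Main master cylinder is inoperative=not → at least one input occurs → occurs.
Service line fails [AND]: Standby wheel cylinder faulted=occurs, Front circuit down=occurs, Upper ABS modulator lost=not → not all inputs occur → does not occur.
Rear circuit fails [AND]: Caliper is inoperative=occurs, C brake line is out=occurs, Left wheel cylinder 2 offline=not → not all inputs occur → does not occur.
Parking branch inoperative [OR]: Service line fails=not, Rear circuit fails=not → no input occurs → does not occur.
Braking system failure [OR]: Parking branch inoperative=not, Emergency bleed valve 2 stuck=not → no input occurs → does not occur.

No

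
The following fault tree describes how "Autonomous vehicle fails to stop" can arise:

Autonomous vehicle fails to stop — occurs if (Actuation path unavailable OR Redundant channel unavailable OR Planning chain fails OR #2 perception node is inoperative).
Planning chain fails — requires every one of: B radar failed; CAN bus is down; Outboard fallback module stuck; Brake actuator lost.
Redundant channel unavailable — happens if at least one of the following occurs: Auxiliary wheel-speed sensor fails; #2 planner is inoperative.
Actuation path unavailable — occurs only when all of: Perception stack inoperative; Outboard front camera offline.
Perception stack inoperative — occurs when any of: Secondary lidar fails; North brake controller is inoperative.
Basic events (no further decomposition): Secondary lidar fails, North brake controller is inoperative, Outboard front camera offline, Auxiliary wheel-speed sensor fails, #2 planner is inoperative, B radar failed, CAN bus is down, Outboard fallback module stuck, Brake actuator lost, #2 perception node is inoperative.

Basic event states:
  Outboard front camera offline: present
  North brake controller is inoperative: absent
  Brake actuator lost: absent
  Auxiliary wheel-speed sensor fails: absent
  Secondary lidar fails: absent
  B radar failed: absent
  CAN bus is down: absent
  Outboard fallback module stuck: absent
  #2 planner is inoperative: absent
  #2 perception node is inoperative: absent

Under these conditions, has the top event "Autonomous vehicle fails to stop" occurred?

No

Perception stack inoperative [OR]: Secondary lidar fails=not, North brake controller is inoperative=not → no input occurs → does not occur.
Actuation path unavailable [AND]: Perception stack inoperative=not, Outboard front camera offline=occurs → not all inputs occur → does not occur.
Redundant channel unavailable [OR]: Auxiliary wheel-speed sensor fails=not, #2 planner is inoperative=not → no input occurs → does not occur.
Planning chain fails [AND]: B radar failed=not, CAN bus is down=not, Outboard fallback module stuck=not, Brake actuator lost=not → not all inputs occur → does not occur.
Autonomous vehicle fails to stop [OR]: Actuation path unavailable=not, Redundant channel unavailable=not, Planning chain fails=not, #2 perception node is inoperative=not → no input occurs → does not occur.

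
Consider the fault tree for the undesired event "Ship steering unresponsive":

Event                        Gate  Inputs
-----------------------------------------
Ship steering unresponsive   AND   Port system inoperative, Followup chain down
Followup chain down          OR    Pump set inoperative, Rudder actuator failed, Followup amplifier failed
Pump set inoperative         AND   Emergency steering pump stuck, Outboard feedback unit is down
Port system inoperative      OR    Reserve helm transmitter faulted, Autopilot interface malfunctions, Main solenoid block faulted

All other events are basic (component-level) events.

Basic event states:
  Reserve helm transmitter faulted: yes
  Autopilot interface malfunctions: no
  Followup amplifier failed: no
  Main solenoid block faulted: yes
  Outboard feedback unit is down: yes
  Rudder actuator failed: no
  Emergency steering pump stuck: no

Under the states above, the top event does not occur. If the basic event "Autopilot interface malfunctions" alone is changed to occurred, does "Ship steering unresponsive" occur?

No

Counterfactual: set "Autopilot interface malfunctions" to occurred.
Port system inoperative [OR]: Reserve helm transmitter faulted=occurs, Autopilot interface malfunctions=occurs, Main solenoid block faulted=occurs → at least one input occurs → occurs.
Pump set inoperative [AND]: Emergency steering pump stuck=not, Outboard feedback unit is down=occurs → not all inputs occur → does not occur.
Followup chain down [OR]: Pump set inoperative=not, Rudder actuator failed=not, Followup amplifier failed=not → no input occurs → does not occur.
Ship steering unresponsive [AND]: Port system inoperative=occurs, Followup chain down=not → not all inputs occur → does not occur.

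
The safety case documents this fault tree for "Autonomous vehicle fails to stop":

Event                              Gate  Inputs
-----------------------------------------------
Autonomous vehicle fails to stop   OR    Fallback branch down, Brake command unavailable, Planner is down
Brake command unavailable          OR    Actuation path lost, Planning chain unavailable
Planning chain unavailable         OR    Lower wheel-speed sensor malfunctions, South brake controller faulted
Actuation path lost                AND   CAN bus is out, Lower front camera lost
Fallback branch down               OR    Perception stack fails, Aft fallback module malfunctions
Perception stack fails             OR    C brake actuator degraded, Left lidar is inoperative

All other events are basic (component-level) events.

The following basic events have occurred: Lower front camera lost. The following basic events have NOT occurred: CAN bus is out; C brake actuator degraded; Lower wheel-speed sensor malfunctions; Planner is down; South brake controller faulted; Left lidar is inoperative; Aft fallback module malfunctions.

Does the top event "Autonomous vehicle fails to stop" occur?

Perception stack fails [OR]: C brake actuator degraded=not, Left lidar is inoperative=not → no input occurs → does not occur.
Fallback branch down [OR]: Perception stack fails=not, Aft fallback module malfunctions=not → no input occurs → does not occur.
Actuation path lost [AND]: CAN bus is out=not, Lower front camera lost=occurs → not all inputs occur → does not occur.
Planning chain unavailable [OR]: Lower wheel-speed sensor malfunctions=not, South brake controller faulted=not → no input occurs → does not occur.
Brake command unavailable [OR]: Actuation path lost=not, Planning chain unavailable=not → no input occurs → does not occur.
Autonomous vehicle fails to stop [OR]: Fallback branch down=not, Brake command unavailable=not, Planner is down=not → no input occurs → does not occur.

No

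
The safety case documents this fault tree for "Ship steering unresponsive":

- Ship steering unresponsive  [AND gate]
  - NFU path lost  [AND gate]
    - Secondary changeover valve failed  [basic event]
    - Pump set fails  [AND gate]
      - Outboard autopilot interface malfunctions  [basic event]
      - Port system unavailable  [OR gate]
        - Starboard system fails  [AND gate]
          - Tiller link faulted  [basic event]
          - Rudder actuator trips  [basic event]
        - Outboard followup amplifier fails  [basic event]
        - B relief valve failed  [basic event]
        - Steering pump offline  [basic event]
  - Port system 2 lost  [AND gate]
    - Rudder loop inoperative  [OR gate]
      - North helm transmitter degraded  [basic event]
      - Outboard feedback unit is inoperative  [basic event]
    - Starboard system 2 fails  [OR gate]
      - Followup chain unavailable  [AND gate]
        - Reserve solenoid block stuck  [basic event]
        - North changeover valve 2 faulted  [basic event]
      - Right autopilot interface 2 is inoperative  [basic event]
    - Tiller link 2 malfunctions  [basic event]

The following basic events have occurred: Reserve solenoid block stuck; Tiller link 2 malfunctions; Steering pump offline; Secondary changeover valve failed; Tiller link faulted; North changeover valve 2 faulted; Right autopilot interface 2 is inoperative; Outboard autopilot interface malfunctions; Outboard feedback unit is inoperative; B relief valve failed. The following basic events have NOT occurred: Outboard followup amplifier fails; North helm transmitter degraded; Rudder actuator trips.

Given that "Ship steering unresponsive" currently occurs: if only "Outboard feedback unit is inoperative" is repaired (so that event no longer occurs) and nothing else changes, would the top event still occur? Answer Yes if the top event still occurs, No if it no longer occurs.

No

Counterfactual: set "Outboard feedback unit is inoperative" to not occurred.
Starboard system fails [AND]: Tiller link faulted=occurs, Rudder actuator trips=not → not all inputs occur → does not occur.
Port system unavailable [OR]: Starboard system fails=not, Outboard followup amplifier fails=not, B relief valve failed=occurs, Steering pump offline=occurs → at least one input occurs → occurs.
Pump set fails [AND]: Outboard autopilot interface malfunctions=occurs, Port system unavailable=occurs → all inputs occur → occurs.
NFU path lost [AND]: Secondary changeover valve failed=occurs, Pump set fails=occurs → all inputs occur → occurs.
Rudder loop inoperative [OR]: North helm transmitter degraded=not, Outboard feedback unit is inoperative=not → no input occurs → does not occur.
Followup chain unavailable [AND]: Reserve solenoid block stuck=occurs, North changeover valve 2 faulted=occurs → all inputs occur → occurs.
Starboard system 2 fails [OR]: Followup chain unavailable=occurs, Right autopilot interface 2 is inoperative=occurs → at least one input occurs → occurs.
Port system 2 lost [AND]: Rudder loop inoperative=not, Starboard system 2 fails=occurs, Tiller link 2 malfunctions=occurs → not all inputs occur → does not occur.
Ship steering unresponsive [AND]: NFU path lost=occurs, Port system 2 lost=not → not all inputs occur → does not occur.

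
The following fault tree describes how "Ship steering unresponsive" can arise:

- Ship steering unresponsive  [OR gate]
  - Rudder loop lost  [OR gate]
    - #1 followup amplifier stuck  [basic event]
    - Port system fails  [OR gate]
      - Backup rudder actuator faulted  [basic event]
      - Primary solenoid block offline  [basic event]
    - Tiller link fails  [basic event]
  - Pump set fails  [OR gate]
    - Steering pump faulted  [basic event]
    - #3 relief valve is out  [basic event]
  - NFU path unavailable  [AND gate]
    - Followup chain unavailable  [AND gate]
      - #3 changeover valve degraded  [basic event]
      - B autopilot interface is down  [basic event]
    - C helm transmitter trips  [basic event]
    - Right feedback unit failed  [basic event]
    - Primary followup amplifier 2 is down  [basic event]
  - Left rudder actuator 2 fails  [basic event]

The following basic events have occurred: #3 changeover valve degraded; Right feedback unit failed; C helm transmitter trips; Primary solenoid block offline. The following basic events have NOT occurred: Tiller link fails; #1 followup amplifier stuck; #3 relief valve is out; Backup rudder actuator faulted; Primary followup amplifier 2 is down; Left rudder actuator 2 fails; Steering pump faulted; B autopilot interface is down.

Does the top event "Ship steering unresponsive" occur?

Yes

Port system fails [OR]: Backup rudder actuator faulted=not, Primary solenoid block offline=occurs → at least one input occurs → occurs.
Rudder loop lost [OR]: #1 followup amplifier stuck=not, Port system fails=occurs, Tiller link fails=not → at least one input occurs → occurs.
Pump set fails [OR]: Steering pump faulted=not, #3 relief valve is out=not → no input occurs → does not occur.
Followup chain unavailable [AND]: #3 changeover valve degraded=occurs, B autopilot interface is down=not → not all inputs occur → does not occur.
NFU path unavailable [AND]: Followup chain unavailable=not, C helm transmitter trips=occurs, Right feedback unit failed=occurs, Primary followup amplifier 2 is down=not → not all inputs occur → does not occur.
Ship steering unresponsive [OR]: Rudder loop lost=occurs, Pump set fails=not, NFU path unavailable=not, Left rudder actuator 2 fails=not → at least one input occurs → occurs.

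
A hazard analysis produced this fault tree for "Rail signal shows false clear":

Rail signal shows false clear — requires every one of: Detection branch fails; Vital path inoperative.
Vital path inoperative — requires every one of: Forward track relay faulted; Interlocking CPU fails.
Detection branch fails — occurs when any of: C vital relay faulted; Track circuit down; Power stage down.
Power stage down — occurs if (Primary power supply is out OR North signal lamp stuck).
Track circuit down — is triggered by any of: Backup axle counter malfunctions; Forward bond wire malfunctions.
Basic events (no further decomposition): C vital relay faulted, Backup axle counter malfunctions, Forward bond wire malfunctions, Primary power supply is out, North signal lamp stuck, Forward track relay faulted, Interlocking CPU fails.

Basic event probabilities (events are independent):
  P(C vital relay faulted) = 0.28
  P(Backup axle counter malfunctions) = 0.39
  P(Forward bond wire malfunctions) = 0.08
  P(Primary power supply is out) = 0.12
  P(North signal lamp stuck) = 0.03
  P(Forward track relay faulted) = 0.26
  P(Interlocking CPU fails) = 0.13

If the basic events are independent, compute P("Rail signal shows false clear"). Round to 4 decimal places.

0.0221

P(Track circuit down) [OR] = 1 − (1−0.39) × (1−0.08) = 0.438800
P(Power stage down) [OR] = 1 − (1−0.12) × (1−0.03) = 0.146400
P(Detection branch fails) [OR] = 1 − (1−0.28) × (1−0.438800) × (1−0.146400) = 0.655091
P(Vital path inoperative) [AND] = 0.26 × 0.13 = 0.033800
P(Rail signal shows false clear) [AND] = 0.655091 × 0.033800 = 0.022142
Rounded to 4 decimal places: P(Rail signal shows false clear) ≈ 0.0221.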